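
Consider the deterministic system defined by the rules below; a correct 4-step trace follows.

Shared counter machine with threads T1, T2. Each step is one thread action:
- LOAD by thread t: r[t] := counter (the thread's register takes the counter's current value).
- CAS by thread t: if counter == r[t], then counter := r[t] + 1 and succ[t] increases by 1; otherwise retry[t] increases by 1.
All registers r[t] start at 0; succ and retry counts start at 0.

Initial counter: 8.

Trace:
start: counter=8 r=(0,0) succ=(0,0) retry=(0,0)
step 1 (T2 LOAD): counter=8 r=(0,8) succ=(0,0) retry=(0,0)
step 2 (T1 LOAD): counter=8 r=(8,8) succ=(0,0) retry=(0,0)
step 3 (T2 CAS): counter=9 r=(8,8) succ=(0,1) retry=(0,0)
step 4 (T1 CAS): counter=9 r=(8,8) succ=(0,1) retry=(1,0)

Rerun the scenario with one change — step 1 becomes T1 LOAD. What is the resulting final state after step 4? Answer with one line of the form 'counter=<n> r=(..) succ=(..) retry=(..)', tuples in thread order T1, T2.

counter=9 r=(8,0) succ=(1,0) retry=(0,1)

(re-executing from step 1 with the substitution; state before step 1: counter=8 r=(0,0) succ=(0,0) retry=(0,0))
step 1 (T1 LOAD): counter=8 r=(8,0) succ=(0,0) retry=(0,0)
step 2 (T1 LOAD): counter=8 r=(8,0) succ=(0,0) retry=(0,0)
step 3 (T2 CAS): counter=8 r=(8,0) succ=(0,0) retry=(0,1)
step 4 (T1 CAS): counter=9 r=(8,0) succ=(1,0) retry=(0,1)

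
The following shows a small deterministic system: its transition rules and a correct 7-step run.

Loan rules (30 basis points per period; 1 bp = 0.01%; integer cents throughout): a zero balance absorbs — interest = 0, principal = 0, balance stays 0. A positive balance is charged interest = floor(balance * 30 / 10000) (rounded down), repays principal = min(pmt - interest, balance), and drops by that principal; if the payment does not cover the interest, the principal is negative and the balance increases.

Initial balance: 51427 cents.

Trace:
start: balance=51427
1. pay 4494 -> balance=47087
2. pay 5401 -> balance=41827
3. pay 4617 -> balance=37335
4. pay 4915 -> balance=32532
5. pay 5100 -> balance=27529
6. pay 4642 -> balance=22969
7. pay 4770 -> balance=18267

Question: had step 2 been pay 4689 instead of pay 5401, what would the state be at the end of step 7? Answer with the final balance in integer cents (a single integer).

(re-executing from step 2 with the substitution; state before step 2: balance=47087)
2. pay 4689 -> balance=42539
3. pay 4617 -> balance=38049
4. pay 4915 -> balance=33248
5. pay 5100 -> balance=28247
6. pay 4642 -> balance=23689
7. pay 4770 -> balance=18990

18990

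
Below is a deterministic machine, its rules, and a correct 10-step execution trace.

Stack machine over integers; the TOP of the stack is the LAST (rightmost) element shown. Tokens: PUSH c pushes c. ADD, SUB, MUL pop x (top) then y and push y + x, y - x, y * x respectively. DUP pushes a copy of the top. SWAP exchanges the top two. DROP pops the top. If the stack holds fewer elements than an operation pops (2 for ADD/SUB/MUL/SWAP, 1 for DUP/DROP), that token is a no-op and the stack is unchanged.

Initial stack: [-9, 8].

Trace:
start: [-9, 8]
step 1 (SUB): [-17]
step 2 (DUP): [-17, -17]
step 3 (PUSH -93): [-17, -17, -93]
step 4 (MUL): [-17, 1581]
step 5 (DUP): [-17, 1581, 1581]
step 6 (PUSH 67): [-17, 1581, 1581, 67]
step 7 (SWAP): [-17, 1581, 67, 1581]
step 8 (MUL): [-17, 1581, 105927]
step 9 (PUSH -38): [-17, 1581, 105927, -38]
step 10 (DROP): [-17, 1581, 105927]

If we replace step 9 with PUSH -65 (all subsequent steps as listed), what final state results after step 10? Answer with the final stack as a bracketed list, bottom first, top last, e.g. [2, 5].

(re-executing from step 9 with the substitution; state before step 9: [-17, 1581, 105927])
step 9 (PUSH -65): [-17, 1581, 105927, -65]
step 10 (DROP): [-17, 1581, 105927]

[-17, 1581, 105927]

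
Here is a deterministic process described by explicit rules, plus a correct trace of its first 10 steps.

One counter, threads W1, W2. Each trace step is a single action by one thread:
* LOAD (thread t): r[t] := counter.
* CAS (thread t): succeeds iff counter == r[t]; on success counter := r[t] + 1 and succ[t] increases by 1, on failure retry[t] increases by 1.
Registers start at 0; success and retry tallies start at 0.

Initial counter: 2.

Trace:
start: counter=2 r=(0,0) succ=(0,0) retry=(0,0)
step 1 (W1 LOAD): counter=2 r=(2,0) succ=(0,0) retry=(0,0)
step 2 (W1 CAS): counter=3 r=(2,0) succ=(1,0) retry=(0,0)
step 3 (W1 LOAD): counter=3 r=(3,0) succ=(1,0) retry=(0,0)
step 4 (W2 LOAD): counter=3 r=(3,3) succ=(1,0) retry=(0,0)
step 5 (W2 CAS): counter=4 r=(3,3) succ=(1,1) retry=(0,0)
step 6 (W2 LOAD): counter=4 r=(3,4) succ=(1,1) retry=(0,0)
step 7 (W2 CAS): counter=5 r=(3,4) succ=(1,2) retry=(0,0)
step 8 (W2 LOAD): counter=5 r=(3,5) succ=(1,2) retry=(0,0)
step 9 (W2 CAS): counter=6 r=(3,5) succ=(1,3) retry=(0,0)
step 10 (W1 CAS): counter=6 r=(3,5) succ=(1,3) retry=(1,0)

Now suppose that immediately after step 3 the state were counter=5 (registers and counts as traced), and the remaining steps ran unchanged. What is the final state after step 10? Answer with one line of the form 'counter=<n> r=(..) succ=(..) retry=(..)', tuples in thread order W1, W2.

counter=8 r=(3,7) succ=(1,3) retry=(1,0)

state after step 3 := counter=5 r=(3,0) succ=(1,0) retry=(0,0)
step 4 (W2 LOAD): counter=5 r=(3,5) succ=(1,0) retry=(0,0)
step 5 (W2 CAS): counter=6 r=(3,5) succ=(1,1) retry=(0,0)
step 6 (W2 LOAD): counter=6 r=(3,6) succ=(1,1) retry=(0,0)
step 7 (W2 CAS): counter=7 r=(3,6) succ=(1,2) retry=(0,0)
step 8 (W2 LOAD): counter=7 r=(3,7) succ=(1,2) retry=(0,0)
step 9 (W2 CAS): counter=8 r=(3,7) succ=(1,3) retry=(0,0)
step 10 (W1 CAS): counter=8 r=(3,7) succ=(1,3) retry=(1,0)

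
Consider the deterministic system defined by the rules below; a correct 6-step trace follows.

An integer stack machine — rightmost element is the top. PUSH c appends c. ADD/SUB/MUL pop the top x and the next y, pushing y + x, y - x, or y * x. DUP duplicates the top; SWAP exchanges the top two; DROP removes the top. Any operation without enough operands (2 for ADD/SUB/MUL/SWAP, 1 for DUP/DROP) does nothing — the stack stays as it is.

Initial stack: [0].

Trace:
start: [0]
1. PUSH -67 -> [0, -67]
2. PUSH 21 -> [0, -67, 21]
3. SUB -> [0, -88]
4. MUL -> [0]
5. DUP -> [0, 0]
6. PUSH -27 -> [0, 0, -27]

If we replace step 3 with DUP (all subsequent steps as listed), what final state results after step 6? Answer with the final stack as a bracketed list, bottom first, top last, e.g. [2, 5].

(re-executing from step 3 with the substitution; state before step 3: [0, -67, 21])
3. DUP -> [0, -67, 21, 21]
4. MUL -> [0, -67, 441]
5. DUP -> [0, -67, 441, 441]
6. PUSH -27 -> [0, -67, 441, 441, -27]

[0, -67, 441, 441, -27]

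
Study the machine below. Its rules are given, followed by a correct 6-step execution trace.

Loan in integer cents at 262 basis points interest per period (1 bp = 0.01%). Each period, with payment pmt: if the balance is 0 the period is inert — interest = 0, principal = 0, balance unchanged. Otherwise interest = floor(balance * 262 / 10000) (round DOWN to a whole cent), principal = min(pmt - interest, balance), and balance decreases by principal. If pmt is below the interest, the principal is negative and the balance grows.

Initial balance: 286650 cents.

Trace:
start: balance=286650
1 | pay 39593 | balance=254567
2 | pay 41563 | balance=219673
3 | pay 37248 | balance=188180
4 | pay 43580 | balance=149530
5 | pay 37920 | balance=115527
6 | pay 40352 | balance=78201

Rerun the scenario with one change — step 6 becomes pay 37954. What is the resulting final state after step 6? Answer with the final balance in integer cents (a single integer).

(re-executing from step 6 with the substitution; state before step 6: balance=115527)
6 | pay 37954 | balance=80599

80599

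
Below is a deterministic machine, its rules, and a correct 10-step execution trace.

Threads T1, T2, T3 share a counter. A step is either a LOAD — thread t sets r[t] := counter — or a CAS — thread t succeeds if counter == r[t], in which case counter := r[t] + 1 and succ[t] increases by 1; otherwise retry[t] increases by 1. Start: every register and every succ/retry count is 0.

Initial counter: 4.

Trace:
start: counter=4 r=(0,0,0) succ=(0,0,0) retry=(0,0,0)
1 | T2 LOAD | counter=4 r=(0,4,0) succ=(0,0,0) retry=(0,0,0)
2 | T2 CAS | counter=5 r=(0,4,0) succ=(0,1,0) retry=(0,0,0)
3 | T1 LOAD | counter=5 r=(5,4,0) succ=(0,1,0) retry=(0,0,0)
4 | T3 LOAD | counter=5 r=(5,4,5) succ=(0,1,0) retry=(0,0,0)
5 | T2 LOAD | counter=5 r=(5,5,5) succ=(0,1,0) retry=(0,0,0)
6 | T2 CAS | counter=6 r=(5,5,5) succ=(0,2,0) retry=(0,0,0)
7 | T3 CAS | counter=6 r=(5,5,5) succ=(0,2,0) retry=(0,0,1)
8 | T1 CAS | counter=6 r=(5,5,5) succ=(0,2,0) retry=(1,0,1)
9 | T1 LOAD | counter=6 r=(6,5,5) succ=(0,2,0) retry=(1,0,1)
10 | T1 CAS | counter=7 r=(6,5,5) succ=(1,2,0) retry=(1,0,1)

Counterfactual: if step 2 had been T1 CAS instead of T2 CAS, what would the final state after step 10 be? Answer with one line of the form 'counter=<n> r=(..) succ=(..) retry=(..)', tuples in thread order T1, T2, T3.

(re-executing from step 2 with the substitution; state before step 2: counter=4 r=(0,4,0) succ=(0,0,0) retry=(0,0,0))
2 | T1 CAS | counter=4 r=(0,4,0) succ=(0,0,0) retry=(1,0,0)
3 | T1 LOAD | counter=4 r=(4,4,0) succ=(0,0,0) retry=(1,0,0)
4 | T3 LOAD | counter=4 r=(4,4,4) succ=(0,0,0) retry=(1,0,0)
5 | T2 LOAD | counter=4 r=(4,4,4) succ=(0,0,0) retry=(1,0,0)
6 | T2 CAS | counter=5 r=(4,4,4) succ=(0,1,0) retry=(1,0,0)
7 | T3 CAS | counter=5 r=(4,4,4) succ=(0,1,0) retry=(1,0,1)
8 | T1 CAS | counter=5 r=(4,4,4) succ=(0,1,0) retry=(2,0,1)
9 | T1 LOAD | counter=5 r=(5,4,4) succ=(0,1,0) retry=(2,0,1)
10 | T1 CAS | counter=6 r=(5,4,4) succ=(1,1,0) retry=(2,0,1)

counter=6 r=(5,4,4) succ=(1,1,0) retry=(2,0,1)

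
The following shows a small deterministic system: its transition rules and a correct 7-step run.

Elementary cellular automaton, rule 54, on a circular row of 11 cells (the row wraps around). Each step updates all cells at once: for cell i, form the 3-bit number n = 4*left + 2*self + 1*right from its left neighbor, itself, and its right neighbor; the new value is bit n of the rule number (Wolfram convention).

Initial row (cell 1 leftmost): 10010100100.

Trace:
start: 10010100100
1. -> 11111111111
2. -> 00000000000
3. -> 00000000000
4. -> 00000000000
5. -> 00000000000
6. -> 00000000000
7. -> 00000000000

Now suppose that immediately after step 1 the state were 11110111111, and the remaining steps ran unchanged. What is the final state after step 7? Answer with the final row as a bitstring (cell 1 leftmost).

state after step 1 := 11110111111
2. -> 00001000000
3. -> 00011100000
4. -> 00100010000
5. -> 01110111000
6. -> 10001000100
7. -> 11011101111

11011101111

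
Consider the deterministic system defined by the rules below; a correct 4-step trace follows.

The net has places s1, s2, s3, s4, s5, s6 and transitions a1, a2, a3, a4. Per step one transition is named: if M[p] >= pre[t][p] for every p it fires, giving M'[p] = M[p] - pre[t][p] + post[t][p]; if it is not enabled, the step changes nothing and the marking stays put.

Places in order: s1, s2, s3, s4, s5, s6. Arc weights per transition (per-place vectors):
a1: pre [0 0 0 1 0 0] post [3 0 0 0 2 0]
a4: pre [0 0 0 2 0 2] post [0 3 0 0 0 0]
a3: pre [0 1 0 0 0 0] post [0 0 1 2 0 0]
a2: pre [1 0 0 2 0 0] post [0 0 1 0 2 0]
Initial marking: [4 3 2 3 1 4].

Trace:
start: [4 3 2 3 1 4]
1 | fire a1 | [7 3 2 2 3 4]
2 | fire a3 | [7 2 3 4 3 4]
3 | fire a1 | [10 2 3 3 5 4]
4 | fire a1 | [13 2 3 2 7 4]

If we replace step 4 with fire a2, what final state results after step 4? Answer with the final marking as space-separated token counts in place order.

(re-executing from step 4 with the substitution; state before step 4: [10 2 3 3 5 4])
4 | fire a2 | [9 2 4 1 7 4]

9 2 4 1 7 4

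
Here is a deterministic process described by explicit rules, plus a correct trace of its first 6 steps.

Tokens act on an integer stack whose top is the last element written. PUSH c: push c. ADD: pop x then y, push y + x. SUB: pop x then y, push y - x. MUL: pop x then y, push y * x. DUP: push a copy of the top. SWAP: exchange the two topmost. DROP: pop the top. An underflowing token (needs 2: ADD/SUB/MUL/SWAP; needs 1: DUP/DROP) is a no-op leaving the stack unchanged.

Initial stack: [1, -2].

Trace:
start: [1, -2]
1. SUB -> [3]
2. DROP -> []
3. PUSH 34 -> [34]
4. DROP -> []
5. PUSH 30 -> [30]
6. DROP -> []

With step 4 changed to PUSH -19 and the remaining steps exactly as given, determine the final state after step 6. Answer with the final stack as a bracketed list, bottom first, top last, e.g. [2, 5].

[34, -19]

(re-executing from step 4 with the substitution; state before step 4: [34])
4. PUSH -19 -> [34, -19]
5. PUSH 30 -> [34, -19, 30]
6. DROP -> [34, -19]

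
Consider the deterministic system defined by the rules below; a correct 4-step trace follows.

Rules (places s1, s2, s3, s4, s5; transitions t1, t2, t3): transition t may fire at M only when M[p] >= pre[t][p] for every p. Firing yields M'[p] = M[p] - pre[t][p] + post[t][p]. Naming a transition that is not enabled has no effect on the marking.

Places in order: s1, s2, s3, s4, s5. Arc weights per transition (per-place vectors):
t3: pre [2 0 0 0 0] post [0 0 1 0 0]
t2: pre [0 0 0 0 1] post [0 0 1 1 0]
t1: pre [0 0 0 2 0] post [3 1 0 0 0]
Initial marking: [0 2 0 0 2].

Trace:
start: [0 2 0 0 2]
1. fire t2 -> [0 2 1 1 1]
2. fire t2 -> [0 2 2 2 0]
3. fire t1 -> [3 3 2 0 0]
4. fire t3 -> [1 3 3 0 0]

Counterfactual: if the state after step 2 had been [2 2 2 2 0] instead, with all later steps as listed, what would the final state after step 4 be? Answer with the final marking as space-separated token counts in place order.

3 3 3 0 0

state after step 2 := [2 2 2 2 0]
3. fire t1 -> [5 3 2 0 0]
4. fire t3 -> [3 3 3 0 0]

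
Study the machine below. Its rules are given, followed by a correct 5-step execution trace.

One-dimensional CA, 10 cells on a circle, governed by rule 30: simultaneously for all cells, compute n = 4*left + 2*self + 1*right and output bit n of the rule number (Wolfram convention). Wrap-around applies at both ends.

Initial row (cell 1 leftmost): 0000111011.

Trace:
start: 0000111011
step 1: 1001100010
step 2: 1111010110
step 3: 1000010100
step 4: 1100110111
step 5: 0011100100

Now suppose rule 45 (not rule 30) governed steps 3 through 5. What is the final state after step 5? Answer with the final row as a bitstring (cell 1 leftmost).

0011101010

(re-executing steps 3..5 under rule 45; state before step 3: 1111010110)
step 3: 1000111101
step 4: 0010100011
step 5: 0011101010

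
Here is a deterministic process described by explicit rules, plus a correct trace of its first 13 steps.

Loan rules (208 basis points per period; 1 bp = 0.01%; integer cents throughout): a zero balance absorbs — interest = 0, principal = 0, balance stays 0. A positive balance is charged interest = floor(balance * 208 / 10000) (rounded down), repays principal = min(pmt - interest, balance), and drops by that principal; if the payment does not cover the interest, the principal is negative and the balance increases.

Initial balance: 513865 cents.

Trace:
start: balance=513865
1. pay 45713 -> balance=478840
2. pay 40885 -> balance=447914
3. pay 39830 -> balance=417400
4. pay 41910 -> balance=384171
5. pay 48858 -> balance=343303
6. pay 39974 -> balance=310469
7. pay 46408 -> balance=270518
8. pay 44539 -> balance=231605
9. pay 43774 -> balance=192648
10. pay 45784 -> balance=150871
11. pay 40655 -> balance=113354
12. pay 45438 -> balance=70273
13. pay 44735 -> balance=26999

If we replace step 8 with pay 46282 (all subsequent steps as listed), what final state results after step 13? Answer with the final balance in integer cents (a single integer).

25068

(re-executing from step 8 with the substitution; state before step 8: balance=270518)
8. pay 46282 -> balance=229862
9. pay 43774 -> balance=190869
10. pay 45784 -> balance=149055
11. pay 40655 -> balance=111500
12. pay 45438 -> balance=68381
13. pay 44735 -> balance=25068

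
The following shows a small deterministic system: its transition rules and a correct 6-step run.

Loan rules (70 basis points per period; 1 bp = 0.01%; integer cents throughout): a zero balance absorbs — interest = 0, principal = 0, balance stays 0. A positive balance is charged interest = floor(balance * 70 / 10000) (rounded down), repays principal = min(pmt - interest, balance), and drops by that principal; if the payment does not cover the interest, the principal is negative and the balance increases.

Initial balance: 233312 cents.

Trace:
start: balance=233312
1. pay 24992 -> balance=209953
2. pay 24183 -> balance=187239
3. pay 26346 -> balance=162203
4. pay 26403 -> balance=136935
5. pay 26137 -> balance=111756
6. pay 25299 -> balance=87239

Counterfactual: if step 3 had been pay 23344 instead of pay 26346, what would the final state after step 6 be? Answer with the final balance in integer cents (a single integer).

(re-executing from step 3 with the substitution; state before step 3: balance=187239)
3. pay 23344 -> balance=165205
4. pay 26403 -> balance=139958
5. pay 26137 -> balance=114800
6. pay 25299 -> balance=90304

90304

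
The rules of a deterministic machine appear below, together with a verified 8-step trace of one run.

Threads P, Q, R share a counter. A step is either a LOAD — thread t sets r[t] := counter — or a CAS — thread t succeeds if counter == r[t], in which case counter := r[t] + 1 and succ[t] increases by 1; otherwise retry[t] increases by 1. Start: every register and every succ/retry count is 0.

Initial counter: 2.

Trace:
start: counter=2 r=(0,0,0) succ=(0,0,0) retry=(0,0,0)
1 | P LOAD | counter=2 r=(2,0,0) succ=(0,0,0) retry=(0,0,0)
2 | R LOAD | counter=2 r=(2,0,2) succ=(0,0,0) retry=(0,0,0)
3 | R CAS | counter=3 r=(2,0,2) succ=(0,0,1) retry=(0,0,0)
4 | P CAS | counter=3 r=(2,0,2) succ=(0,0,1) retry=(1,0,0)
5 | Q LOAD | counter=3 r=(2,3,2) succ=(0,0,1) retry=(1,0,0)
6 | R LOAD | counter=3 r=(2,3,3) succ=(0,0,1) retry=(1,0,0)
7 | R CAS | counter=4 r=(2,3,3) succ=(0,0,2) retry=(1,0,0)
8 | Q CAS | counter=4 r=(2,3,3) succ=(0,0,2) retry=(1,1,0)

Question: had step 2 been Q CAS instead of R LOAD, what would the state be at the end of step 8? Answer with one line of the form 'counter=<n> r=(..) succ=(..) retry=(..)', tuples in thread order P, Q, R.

counter=4 r=(2,3,3) succ=(1,0,1) retry=(0,2,1)

(re-executing from step 2 with the substitution; state before step 2: counter=2 r=(2,0,0) succ=(0,0,0) retry=(0,0,0))
2 | Q CAS | counter=2 r=(2,0,0) succ=(0,0,0) retry=(0,1,0)
3 | R CAS | counter=2 r=(2,0,0) succ=(0,0,0) retry=(0,1,1)
4 | P CAS | counter=3 r=(2,0,0) succ=(1,0,0) retry=(0,1,1)
5 | Q LOAD | counter=3 r=(2,3,0) succ=(1,0,0) retry=(0,1,1)
6 | R LOAD | counter=3 r=(2,3,3) succ=(1,0,0) retry=(0,1,1)
7 | R CAS | counter=4 r=(2,3,3) succ=(1,0,1) retry=(0,1,1)
8 | Q CAS | counter=4 r=(2,3,3) succ=(1,0,1) retry=(0,2,1)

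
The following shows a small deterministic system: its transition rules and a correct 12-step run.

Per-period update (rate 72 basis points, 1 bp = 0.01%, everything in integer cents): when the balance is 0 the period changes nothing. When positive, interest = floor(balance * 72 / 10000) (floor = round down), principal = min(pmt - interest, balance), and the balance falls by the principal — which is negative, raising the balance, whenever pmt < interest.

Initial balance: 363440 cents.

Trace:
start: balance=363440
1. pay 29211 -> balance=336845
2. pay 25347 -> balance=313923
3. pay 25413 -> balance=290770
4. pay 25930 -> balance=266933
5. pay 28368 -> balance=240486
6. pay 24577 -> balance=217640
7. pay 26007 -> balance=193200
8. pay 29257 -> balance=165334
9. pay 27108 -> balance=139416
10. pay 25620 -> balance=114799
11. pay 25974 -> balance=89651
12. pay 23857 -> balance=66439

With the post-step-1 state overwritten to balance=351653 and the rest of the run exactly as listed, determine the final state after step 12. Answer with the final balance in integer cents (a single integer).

82462

state after step 1 := balance=351653
2. pay 25347 -> balance=328837
3. pay 25413 -> balance=305791
4. pay 25930 -> balance=282062
5. pay 28368 -> balance=255724
6. pay 24577 -> balance=232988
7. pay 26007 -> balance=208658
8. pay 29257 -> balance=180903
9. pay 27108 -> balance=155097
10. pay 25620 -> balance=130593
11. pay 25974 -> balance=105559
12. pay 23857 -> balance=82462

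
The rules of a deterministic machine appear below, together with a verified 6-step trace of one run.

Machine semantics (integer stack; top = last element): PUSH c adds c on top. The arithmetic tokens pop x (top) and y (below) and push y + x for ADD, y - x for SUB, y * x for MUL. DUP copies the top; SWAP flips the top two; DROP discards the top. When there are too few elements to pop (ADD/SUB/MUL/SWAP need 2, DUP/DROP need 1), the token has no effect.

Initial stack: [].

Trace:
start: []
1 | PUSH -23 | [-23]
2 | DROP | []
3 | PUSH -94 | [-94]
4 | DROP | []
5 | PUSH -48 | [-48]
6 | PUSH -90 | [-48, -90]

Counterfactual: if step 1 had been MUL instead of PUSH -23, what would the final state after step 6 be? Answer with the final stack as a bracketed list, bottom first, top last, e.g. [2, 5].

[-48, -90]

(re-executing from step 1 with the substitution; state before step 1: [])
1 | MUL | []
2 | DROP | []
3 | PUSH -94 | [-94]
4 | DROP | []
5 | PUSH -48 | [-48]
6 | PUSH -90 | [-48, -90]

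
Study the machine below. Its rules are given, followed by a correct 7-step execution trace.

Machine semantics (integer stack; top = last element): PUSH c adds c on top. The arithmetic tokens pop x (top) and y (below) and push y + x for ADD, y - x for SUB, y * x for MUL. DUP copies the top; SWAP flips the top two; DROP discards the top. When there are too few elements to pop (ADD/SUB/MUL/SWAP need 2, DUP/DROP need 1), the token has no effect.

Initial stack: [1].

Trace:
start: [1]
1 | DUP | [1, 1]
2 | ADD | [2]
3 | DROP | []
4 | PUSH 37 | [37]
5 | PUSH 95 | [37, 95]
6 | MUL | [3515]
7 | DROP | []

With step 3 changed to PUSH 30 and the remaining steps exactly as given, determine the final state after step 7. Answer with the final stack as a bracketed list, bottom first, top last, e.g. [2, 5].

(re-executing from step 3 with the substitution; state before step 3: [2])
3 | PUSH 30 | [2, 30]
4 | PUSH 37 | [2, 30, 37]
5 | PUSH 95 | [2, 30, 37, 95]
6 | MUL | [2, 30, 3515]
7 | DROP | [2, 30]

[2, 30]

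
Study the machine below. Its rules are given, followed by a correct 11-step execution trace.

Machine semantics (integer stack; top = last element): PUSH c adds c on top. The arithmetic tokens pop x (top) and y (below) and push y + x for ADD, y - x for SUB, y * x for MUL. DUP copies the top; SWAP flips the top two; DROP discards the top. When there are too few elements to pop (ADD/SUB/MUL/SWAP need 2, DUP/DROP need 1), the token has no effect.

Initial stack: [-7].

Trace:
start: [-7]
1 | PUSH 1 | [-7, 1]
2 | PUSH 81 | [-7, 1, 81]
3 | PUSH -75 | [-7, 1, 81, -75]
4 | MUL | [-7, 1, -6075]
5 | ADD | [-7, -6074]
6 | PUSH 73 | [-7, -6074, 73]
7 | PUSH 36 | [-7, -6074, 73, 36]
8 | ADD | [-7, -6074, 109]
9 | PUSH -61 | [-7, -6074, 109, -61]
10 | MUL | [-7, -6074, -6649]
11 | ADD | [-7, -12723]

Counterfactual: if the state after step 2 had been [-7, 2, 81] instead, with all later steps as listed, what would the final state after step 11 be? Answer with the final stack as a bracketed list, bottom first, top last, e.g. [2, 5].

state after step 2 := [-7, 2, 81]
3 | PUSH -75 | [-7, 2, 81, -75]
4 | MUL | [-7, 2, -6075]
5 | ADD | [-7, -6073]
6 | PUSH 73 | [-7, -6073, 73]
7 | PUSH 36 | [-7, -6073, 73, 36]
8 | ADD | [-7, -6073, 109]
9 | PUSH -61 | [-7, -6073, 109, -61]
10 | MUL | [-7, -6073, -6649]
11 | ADD | [-7, -12722]

[-7, -12722]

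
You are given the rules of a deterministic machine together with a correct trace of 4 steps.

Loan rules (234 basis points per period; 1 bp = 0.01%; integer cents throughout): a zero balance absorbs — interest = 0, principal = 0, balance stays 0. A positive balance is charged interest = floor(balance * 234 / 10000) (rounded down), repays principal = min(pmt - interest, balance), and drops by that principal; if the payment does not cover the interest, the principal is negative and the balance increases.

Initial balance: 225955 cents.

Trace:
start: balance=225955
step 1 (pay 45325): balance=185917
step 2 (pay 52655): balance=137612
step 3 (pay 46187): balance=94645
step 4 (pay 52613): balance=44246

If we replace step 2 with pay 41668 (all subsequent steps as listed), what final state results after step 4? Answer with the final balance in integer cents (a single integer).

55753

(re-executing from step 2 with the substitution; state before step 2: balance=185917)
step 2 (pay 41668): balance=148599
step 3 (pay 46187): balance=105889
step 4 (pay 52613): balance=55753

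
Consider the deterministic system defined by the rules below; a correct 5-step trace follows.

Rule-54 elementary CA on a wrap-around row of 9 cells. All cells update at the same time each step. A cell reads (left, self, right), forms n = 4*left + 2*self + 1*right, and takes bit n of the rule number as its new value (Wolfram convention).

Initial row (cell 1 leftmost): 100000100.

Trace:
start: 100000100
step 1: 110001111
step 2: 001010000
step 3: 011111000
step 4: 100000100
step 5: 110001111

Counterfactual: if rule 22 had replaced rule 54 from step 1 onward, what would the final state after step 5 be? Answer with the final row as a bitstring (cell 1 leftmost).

(re-executing steps 1..5 under rule 22; state before step 1: 100000100)
step 1: 110001111
step 2: 001010000
step 3: 011011000
step 4: 100000100
step 5: 110001111

110001111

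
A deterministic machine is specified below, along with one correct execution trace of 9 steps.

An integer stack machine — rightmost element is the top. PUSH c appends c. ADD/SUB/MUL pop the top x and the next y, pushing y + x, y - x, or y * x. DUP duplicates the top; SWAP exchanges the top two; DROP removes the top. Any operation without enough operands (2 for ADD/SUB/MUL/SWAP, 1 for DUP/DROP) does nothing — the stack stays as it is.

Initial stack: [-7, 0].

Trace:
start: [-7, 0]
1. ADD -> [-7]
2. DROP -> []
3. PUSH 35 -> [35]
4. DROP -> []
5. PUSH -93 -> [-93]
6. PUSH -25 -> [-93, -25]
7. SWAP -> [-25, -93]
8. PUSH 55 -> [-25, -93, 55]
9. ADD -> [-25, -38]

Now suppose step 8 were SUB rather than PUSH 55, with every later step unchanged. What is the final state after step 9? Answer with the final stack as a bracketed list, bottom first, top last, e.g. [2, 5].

[68]

(re-executing from step 8 with the substitution; state before step 8: [-25, -93])
8. SUB -> [68]
9. ADD -> [68]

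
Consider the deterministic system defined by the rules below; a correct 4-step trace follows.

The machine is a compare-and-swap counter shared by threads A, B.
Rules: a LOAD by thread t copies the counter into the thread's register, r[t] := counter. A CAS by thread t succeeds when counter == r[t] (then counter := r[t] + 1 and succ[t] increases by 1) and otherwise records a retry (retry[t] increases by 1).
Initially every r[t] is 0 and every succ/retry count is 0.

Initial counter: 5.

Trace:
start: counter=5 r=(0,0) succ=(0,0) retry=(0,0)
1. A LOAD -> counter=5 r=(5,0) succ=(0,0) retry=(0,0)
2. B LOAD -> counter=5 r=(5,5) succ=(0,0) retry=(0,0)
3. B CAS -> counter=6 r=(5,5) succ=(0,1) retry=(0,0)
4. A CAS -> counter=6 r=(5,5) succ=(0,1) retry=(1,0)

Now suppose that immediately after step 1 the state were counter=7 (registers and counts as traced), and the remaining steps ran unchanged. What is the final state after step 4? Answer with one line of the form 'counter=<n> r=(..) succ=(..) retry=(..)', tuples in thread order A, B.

counter=8 r=(5,7) succ=(0,1) retry=(1,0)

state after step 1 := counter=7 r=(5,0) succ=(0,0) retry=(0,0)
2. B LOAD -> counter=7 r=(5,7) succ=(0,0) retry=(0,0)
3. B CAS -> counter=8 r=(5,7) succ=(0,1) retry=(0,0)
4. A CAS -> counter=8 r=(5,7) succ=(0,1) retry=(1,0)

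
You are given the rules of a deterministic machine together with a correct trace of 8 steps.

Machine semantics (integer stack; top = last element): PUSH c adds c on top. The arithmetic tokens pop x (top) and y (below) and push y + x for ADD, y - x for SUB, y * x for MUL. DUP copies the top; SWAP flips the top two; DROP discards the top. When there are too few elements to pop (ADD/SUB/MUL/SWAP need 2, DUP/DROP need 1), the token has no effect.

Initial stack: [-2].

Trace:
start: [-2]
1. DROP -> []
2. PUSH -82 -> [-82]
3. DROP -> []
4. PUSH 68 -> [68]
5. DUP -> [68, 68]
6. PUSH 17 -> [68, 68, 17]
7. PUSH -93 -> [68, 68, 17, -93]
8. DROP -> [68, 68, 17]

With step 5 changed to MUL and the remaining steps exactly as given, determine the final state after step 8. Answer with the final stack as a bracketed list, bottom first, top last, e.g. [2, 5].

[68, 17]

(re-executing from step 5 with the substitution; state before step 5: [68])
5. MUL -> [68]
6. PUSH 17 -> [68, 17]
7. PUSH -93 -> [68, 17, -93]
8. DROP -> [68, 17]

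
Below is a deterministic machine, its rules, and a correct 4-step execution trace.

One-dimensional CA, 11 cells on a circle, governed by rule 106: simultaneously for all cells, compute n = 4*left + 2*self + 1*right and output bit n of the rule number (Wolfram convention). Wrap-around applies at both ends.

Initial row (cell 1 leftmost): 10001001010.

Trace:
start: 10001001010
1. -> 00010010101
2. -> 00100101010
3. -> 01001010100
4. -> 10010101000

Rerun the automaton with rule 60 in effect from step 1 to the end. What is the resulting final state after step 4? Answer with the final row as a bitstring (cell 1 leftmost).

00100001110

(re-executing steps 1..4 under rule 60; state before step 1: 10001001010)
1. -> 11001101111
2. -> 00101011000
3. -> 00111110100
4. -> 00100001110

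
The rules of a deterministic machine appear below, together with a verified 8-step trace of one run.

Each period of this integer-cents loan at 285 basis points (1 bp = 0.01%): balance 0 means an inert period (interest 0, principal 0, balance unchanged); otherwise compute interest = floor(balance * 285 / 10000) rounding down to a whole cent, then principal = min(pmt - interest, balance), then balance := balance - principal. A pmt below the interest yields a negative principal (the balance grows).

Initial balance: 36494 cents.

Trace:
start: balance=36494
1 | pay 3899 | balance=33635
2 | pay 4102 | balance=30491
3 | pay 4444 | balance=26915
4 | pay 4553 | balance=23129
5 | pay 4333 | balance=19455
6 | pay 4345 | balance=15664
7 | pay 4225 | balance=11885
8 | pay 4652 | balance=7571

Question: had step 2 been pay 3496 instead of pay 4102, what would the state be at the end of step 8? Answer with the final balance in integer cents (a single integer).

8288

(re-executing from step 2 with the substitution; state before step 2: balance=33635)
2 | pay 3496 | balance=31097
3 | pay 4444 | balance=27539
4 | pay 4553 | balance=23770
5 | pay 4333 | balance=20114
6 | pay 4345 | balance=16342
7 | pay 4225 | balance=12582
8 | pay 4652 | balance=8288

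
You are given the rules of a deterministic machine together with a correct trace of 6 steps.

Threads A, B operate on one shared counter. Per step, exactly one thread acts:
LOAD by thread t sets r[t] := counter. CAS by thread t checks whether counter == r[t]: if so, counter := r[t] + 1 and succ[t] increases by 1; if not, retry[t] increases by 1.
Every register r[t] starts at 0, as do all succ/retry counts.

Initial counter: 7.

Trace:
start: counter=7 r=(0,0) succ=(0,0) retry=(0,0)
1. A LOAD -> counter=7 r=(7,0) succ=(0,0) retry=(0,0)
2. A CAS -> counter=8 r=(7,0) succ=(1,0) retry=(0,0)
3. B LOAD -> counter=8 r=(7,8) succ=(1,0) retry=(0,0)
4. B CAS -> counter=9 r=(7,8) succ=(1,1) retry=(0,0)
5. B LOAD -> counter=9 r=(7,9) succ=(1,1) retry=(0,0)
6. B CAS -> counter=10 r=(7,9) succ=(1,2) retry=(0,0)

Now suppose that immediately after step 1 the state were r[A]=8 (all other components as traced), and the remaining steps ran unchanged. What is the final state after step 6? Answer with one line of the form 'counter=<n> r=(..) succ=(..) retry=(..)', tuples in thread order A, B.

counter=9 r=(8,8) succ=(0,2) retry=(1,0)

state after step 1 := counter=7 r=(8,0) succ=(0,0) retry=(0,0)
2. A CAS -> counter=7 r=(8,0) succ=(0,0) retry=(1,0)
3. B LOAD -> counter=7 r=(8,7) succ=(0,0) retry=(1,0)
4. B CAS -> counter=8 r=(8,7) succ=(0,1) retry=(1,0)
5. B LOAD -> counter=8 r=(8,8) succ=(0,1) retry=(1,0)
6. B CAS -> counter=9 r=(8,8) succ=(0,2) retry=(1,0)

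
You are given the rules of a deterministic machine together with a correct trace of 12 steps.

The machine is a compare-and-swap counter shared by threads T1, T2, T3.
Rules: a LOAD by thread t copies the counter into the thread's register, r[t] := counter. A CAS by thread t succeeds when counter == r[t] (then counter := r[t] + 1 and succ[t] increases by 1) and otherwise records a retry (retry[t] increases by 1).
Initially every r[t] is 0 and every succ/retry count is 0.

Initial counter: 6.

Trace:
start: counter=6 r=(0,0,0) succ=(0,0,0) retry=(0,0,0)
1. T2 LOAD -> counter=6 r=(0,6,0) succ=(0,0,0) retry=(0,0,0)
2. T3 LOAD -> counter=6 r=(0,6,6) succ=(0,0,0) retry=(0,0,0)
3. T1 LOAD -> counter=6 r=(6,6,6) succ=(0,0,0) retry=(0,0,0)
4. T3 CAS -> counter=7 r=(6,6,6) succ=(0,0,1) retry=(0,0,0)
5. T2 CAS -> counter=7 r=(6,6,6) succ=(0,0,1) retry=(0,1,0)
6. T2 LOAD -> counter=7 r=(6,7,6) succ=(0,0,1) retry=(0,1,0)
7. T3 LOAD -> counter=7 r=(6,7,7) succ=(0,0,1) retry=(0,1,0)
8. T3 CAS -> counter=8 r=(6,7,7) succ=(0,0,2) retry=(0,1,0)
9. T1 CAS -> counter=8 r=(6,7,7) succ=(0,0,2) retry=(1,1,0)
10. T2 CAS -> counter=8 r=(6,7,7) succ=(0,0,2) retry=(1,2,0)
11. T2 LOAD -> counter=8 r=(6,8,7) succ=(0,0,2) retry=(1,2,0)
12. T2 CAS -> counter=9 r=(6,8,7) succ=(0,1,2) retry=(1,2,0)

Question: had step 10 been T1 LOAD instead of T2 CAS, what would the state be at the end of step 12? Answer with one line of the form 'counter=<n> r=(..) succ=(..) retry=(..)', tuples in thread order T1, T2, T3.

(re-executing from step 10 with the substitution; state before step 10: counter=8 r=(6,7,7) succ=(0,0,2) retry=(1,1,0))
10. T1 LOAD -> counter=8 r=(8,7,7) succ=(0,0,2) retry=(1,1,0)
11. T2 LOAD -> counter=8 r=(8,8,7) succ=(0,0,2) retry=(1,1,0)
12. T2 CAS -> counter=9 r=(8,8,7) succ=(0,1,2) retry=(1,1,0)

counter=9 r=(8,8,7) succ=(0,1,2) retry=(1,1,0)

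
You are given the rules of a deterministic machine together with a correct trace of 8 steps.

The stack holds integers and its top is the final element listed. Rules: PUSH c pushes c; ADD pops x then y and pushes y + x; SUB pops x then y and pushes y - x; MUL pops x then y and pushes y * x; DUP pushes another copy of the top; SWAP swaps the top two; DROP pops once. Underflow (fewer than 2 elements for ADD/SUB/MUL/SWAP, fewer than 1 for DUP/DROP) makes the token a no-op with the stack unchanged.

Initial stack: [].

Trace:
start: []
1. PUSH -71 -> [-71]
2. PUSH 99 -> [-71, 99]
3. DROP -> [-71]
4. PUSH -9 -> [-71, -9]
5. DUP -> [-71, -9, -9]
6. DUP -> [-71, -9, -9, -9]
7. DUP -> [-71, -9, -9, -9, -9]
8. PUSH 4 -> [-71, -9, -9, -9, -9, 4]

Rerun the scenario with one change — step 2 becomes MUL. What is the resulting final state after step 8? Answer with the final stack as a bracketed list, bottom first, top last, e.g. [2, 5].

[-9, -9, -9, -9, 4]

(re-executing from step 2 with the substitution; state before step 2: [-71])
2. MUL -> [-71]
3. DROP -> []
4. PUSH -9 -> [-9]
5. DUP -> [-9, -9]
6. DUP -> [-9, -9, -9]
7. DUP -> [-9, -9, -9, -9]
8. PUSH 4 -> [-9, -9, -9, -9, 4]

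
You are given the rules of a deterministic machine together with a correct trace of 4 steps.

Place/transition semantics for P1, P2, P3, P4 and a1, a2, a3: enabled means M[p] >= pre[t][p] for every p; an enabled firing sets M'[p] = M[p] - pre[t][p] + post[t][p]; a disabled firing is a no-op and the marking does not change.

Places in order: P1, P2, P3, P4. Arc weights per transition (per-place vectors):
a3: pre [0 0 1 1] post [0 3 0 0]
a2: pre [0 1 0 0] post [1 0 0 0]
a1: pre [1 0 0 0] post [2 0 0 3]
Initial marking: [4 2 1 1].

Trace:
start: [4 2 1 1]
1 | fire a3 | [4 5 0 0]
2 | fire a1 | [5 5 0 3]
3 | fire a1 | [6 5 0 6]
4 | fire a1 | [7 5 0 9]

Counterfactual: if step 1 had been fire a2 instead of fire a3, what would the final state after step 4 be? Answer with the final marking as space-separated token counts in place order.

8 1 1 10

(re-executing from step 1 with the substitution; state before step 1: [4 2 1 1])
1 | fire a2 | [5 1 1 1]
2 | fire a1 | [6 1 1 4]
3 | fire a1 | [7 1 1 7]
4 | fire a1 | [8 1 1 10]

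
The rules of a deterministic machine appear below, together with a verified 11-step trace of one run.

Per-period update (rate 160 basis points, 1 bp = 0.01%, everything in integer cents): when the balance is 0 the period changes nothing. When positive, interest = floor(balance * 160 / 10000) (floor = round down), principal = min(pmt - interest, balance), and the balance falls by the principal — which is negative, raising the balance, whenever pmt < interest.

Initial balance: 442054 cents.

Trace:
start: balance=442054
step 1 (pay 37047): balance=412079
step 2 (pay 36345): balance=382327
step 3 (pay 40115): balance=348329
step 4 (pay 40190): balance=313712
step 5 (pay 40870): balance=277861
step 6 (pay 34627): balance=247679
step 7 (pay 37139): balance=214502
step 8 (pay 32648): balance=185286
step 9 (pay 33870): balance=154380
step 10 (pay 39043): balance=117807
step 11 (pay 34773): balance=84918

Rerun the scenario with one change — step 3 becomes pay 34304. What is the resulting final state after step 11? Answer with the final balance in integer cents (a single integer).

91516

(re-executing from step 3 with the substitution; state before step 3: balance=382327)
step 3 (pay 34304): balance=354140
step 4 (pay 40190): balance=319616
step 5 (pay 40870): balance=283859
step 6 (pay 34627): balance=253773
step 7 (pay 37139): balance=220694
step 8 (pay 32648): balance=191577
step 9 (pay 33870): balance=160772
step 10 (pay 39043): balance=124301
step 11 (pay 34773): balance=91516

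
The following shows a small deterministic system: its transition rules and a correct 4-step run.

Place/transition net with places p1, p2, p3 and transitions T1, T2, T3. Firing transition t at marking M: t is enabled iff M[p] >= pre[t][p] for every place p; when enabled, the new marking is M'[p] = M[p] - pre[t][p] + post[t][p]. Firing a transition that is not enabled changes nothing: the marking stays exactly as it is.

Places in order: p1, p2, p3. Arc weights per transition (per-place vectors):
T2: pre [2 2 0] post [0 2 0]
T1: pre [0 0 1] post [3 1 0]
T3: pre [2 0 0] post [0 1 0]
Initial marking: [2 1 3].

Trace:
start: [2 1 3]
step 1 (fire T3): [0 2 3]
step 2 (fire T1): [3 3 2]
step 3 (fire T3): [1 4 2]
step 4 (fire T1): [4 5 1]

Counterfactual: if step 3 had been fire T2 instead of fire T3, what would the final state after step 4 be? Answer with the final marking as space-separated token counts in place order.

4 4 1

(re-executing from step 3 with the substitution; state before step 3: [3 3 2])
step 3 (fire T2): [1 3 2]
step 4 (fire T1): [4 4 1]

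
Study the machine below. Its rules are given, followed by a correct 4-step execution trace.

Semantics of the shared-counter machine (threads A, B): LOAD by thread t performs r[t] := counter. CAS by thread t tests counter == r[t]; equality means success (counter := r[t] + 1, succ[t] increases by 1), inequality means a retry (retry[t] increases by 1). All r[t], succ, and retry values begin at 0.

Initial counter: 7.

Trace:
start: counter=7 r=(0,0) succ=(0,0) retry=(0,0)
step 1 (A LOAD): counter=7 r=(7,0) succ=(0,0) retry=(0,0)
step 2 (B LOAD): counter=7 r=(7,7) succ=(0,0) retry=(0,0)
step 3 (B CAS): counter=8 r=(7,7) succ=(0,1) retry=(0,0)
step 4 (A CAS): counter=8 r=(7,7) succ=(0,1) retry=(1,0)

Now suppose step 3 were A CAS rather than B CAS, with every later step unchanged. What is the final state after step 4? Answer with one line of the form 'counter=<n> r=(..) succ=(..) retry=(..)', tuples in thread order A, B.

(re-executing from step 3 with the substitution; state before step 3: counter=7 r=(7,7) succ=(0,0) retry=(0,0))
step 3 (A CAS): counter=8 r=(7,7) succ=(1,0) retry=(0,0)
step 4 (A CAS): counter=8 r=(7,7) succ=(1,0) retry=(1,0)

counter=8 r=(7,7) succ=(1,0) retry=(1,0)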